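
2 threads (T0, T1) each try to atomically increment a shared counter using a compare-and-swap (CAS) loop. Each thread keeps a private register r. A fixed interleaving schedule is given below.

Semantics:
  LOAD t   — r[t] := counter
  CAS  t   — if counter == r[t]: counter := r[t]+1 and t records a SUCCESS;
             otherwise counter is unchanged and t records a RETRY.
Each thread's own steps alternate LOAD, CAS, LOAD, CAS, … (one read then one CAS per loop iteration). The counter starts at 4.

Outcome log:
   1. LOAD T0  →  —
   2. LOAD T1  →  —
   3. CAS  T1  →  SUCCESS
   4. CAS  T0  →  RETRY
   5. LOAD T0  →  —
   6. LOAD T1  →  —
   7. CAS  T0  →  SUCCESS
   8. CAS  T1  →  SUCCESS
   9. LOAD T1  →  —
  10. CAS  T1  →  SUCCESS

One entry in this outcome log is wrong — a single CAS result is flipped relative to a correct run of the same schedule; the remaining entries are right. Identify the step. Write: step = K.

Re-executing:
[1] T0.load  rd  (counter 4, T0.r 4)
[2] T1.load  rd  (counter 4, T1.r 4)
[3] T1.cas  hit  (counter 5, T1.r 4)
[4] T0.cas  miss  (counter 5, T0.r 4)
[5] T0.load  rd  (counter 5, T0.r 5)
[6] T1.load  rd  (counter 5, T1.r 5)
[7] T0.cas  hit  (counter 6, T0.r 5)
[8] T1.cas  miss  (counter 6, T1.r 5)
[9] T1.load  rd  (counter 6, T1.r 6)
[10] T1.cas  hit  (counter 7, T1.r 6)
Mismatch at 8.

step = 8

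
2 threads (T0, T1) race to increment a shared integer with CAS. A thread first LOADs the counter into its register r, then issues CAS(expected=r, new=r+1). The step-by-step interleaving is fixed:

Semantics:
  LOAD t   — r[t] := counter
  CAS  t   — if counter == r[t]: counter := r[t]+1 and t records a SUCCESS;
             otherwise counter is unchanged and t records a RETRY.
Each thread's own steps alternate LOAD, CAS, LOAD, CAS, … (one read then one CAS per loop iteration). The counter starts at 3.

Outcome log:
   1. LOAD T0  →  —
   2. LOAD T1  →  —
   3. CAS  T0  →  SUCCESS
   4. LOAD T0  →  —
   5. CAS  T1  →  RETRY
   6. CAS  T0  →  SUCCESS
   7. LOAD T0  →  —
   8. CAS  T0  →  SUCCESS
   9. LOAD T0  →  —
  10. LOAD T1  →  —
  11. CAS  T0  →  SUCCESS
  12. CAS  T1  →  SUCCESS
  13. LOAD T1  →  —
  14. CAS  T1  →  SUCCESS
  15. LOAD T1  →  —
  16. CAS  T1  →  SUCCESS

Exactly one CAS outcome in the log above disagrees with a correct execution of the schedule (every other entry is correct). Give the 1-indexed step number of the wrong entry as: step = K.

Correct run:
1. LOAD T0 → mem=3 r[T0]=3 [LOAD]
2. LOAD T1 → mem=3 r[T1]=3 [LOAD]
3. CAS T0 → mem=4 r[T0]=3 [OK]
4. LOAD T0 → mem=4 r[T0]=4 [LOAD]
5. CAS T1 → mem=4 r[T1]=3 [RETRY]
6. CAS T0 → mem=5 r[T0]=4 [OK]
7. LOAD T0 → mem=5 r[T0]=5 [LOAD]
8. CAS T0 → mem=6 r[T0]=5 [OK]
9. LOAD T0 → mem=6 r[T0]=6 [LOAD]
10. LOAD T1 → mem=6 r[T1]=6 [LOAD]
11. CAS T0 → mem=7 r[T0]=6 [OK]
12. CAS T1 → mem=7 r[T1]=6 [RETRY]
13. LOAD T1 → mem=7 r[T1]=7 [LOAD]
14. CAS T1 → mem=8 r[T1]=7 [OK]
15. LOAD T1 → mem=8 r[T1]=8 [LOAD]
16. CAS T1 → mem=9 r[T1]=8 [OK]
Mismatch at 12.

step = 12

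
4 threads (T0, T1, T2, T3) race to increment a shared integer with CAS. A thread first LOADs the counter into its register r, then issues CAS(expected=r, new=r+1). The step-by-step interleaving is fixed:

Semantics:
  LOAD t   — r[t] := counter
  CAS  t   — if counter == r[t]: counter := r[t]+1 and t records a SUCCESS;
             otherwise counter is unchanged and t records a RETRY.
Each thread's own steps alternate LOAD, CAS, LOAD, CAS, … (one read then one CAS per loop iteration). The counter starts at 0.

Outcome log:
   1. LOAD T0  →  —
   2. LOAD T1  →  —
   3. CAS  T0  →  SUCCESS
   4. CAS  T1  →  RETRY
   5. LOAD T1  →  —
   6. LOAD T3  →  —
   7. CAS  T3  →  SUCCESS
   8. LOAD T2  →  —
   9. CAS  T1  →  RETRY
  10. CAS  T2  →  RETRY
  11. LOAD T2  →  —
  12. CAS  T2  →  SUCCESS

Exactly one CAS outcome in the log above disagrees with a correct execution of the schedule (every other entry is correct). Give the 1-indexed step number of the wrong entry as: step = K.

Reference trace:
T0 LOAD — after: cnt=0, r=0 — load
T1 LOAD — after: cnt=0, r=0 — load
T0 CAS — after: cnt=1, r=0 — ok
T1 CAS — after: cnt=1, r=0 — retry
T1 LOAD — after: cnt=1, r=1 — load
T3 LOAD — after: cnt=1, r=1 — load
T3 CAS — after: cnt=2, r=1 — ok
T2 LOAD — after: cnt=2, r=2 — load
T1 CAS — after: cnt=2, r=1 — retry
T2 CAS — after: cnt=3, r=2 — ok
T2 LOAD — after: cnt=3, r=3 — load
T2 CAS — after: cnt=4, r=3 — ok
Flip is step 10.

step = 10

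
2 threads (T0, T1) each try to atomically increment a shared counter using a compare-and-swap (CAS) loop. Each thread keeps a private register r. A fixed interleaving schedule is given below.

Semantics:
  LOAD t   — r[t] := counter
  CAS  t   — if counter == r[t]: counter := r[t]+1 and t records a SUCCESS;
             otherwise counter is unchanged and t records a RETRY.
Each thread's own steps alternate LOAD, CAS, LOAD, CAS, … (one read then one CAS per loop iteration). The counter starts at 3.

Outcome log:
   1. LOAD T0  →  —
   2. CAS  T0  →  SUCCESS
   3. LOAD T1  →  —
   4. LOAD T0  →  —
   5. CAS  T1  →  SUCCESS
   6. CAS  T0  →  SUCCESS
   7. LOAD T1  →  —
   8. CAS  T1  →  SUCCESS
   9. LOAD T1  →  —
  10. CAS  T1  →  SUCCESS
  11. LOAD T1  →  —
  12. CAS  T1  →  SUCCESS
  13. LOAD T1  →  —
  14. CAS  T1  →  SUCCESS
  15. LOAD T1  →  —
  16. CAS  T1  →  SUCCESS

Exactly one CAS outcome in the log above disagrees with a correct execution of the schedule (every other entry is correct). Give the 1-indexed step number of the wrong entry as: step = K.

Re-executing:
1. LOAD T0 → mem=3 r[T0]=3 [LOAD]
2. CAS T0 → mem=4 r[T0]=3 [OK]
3. LOAD T1 → mem=4 r[T1]=4 [LOAD]
4. LOAD T0 → mem=4 r[T0]=4 [LOAD]
5. CAS T1 → mem=5 r[T1]=4 [OK]
6. CAS T0 → mem=5 r[T0]=4 [RETRY]
7. LOAD T1 → mem=5 r[T1]=5 [LOAD]
8. CAS T1 → mem=6 r[T1]=5 [OK]
9. LOAD T1 → mem=6 r[T1]=6 [LOAD]
10. CAS T1 → mem=7 r[T1]=6 [OK]
11. LOAD T1 → mem=7 r[T1]=7 [LOAD]
12. CAS T1 → mem=8 r[T1]=7 [OK]
13. LOAD T1 → mem=8 r[T1]=8 [LOAD]
14. CAS T1 → mem=9 r[T1]=8 [OK]
15. LOAD T1 → mem=9 r[T1]=9 [LOAD]
16. CAS T1 → mem=10 r[T1]=9 [OK]
Log disagrees first at step 6.

step = 6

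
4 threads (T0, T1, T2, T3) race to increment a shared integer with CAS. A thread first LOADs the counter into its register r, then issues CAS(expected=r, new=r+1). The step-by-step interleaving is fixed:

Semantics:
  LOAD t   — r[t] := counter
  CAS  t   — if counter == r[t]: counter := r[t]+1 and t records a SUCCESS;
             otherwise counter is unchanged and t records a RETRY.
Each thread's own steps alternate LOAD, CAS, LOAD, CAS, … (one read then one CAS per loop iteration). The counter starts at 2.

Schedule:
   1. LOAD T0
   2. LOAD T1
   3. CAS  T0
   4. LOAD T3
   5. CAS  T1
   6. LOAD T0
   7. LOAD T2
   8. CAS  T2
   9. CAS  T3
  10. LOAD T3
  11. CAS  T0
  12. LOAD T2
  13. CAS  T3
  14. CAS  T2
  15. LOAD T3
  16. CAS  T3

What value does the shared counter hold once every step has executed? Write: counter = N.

[1] T0.load  rd  (counter 2, T0.r 2)
[2] T1.load  rd  (counter 2, T1.r 2)
[3] T0.cas  hit  (counter 3, T0.r 2)
[4] T3.load  rd  (counter 3, T3.r 3)
[5] T1.cas  miss  (counter 3, T1.r 2)
[6] T0.load  rd  (counter 3, T0.r 3)
[7] T2.load  rd  (counter 3, T2.r 3)
[8] T2.cas  hit  (counter 4, T2.r 3)
[9] T3.cas  miss  (counter 4, T3.r 3)
[10] T3.load  rd  (counter 4, T3.r 4)
[11] T0.cas  miss  (counter 4, T0.r 3)
[12] T2.load  rd  (counter 4, T2.r 4)
[13] T3.cas  hit  (counter 5, T3.r 4)
[14] T2.cas  miss  (counter 5, T2.r 4)
[15] T3.load  rd  (counter 5, T3.r 5)
[16] T3.cas  hit  (counter 6, T3.r 5)

counter = 6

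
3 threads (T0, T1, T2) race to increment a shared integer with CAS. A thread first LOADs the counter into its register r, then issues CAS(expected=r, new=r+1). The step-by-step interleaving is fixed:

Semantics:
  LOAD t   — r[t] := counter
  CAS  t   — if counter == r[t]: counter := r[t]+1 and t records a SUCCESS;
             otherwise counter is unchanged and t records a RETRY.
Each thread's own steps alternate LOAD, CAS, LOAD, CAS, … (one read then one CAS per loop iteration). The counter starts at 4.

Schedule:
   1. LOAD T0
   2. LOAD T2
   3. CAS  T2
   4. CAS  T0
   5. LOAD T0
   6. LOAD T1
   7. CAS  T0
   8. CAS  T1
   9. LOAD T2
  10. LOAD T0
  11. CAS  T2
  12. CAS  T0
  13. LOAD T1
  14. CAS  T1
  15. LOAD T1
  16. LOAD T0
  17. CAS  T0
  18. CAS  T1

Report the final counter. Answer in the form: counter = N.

counter = 9

[1] T0.load  rd  (counter 4, T0.r 4)
[2] T2.load  rd  (counter 4, T2.r 4)
[3] T2.cas  hit  (counter 5, T2.r 4)
[4] T0.cas  miss  (counter 5, T0.r 4)
[5] T0.load  rd  (counter 5, T0.r 5)
[6] T1.load  rd  (counter 5, T1.r 5)
[7] T0.cas  hit  (counter 6, T0.r 5)
[8] T1.cas  miss  (counter 6, T1.r 5)
[9] T2.load  rd  (counter 6, T2.r 6)
[10] T0.load  rd  (counter 6, T0.r 6)
[11] T2.cas  hit  (counter 7, T2.r 6)
[12] T0.cas  miss  (counter 7, T0.r 6)
[13] T1.load  rd  (counter 7, T1.r 7)
[14] T1.cas  hit  (counter 8, T1.r 7)
[15] T1.load  rd  (counter 8, T1.r 8)
[16] T0.load  rd  (counter 8, T0.r 8)
[17] T0.cas  hit  (counter 9, T0.r 8)
[18] T1.cas  miss  (counter 9, T1.r 8)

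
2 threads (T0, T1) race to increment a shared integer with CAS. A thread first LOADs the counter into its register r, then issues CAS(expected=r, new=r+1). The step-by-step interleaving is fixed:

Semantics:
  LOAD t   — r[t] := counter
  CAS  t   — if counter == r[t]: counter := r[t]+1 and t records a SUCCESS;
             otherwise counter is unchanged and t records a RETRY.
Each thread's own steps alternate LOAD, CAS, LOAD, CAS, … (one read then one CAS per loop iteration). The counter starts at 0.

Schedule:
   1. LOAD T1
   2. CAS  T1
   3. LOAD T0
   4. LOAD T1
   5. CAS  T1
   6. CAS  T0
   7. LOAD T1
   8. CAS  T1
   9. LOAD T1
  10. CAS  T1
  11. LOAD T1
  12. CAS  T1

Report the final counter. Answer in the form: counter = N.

   1) LOAD T1:  M=0  r_T1=0
   2) CAS  T1:  M=1  r_T1=0 ✓
   3) LOAD T0:  M=1  r_T0=1
   4) LOAD T1:  M=1  r_T1=1
   5) CAS  T1:  M=2  r_T1=1 ✓
   6) CAS  T0:  M=2  r_T0=1 ✗
   7) LOAD T1:  M=2  r_T1=2
   8) CAS  T1:  M=3  r_T1=2 ✓
   9) LOAD T1:  M=3  r_T1=3
  10) CAS  T1:  M=4  r_T1=3 ✓
  11) LOAD T1:  M=4  r_T1=4
  12) CAS  T1:  M=5  r_T1=4 ✓

counter = 5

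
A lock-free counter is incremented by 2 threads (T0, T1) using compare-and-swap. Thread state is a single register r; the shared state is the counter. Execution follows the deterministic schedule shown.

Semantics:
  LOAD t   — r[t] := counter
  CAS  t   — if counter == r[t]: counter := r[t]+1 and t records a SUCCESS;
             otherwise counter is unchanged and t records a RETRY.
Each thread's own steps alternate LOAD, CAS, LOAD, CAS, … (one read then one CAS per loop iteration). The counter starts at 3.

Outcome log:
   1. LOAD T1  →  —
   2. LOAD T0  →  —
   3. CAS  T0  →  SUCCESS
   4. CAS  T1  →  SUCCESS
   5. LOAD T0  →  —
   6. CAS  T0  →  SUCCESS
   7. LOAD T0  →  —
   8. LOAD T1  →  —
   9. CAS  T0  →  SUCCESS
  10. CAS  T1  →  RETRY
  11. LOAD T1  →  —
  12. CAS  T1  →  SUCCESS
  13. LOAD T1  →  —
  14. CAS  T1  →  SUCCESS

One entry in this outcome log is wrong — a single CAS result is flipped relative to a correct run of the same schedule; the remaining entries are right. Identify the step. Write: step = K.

Correct run:
   1) LOAD T1:  M=3  r_T1=3
   2) LOAD T0:  M=3  r_T0=3
   3) CAS  T0:  M=4  r_T0=3 ✓
   4) CAS  T1:  M=4  r_T1=3 ✗
   5) LOAD T0:  M=4  r_T0=4
   6) CAS  T0:  M=5  r_T0=4 ✓
   7) LOAD T0:  M=5  r_T0=5
   8) LOAD T1:  M=5  r_T1=5
   9) CAS  T0:  M=6  r_T0=5 ✓
  10) CAS  T1:  M=6  r_T1=5 ✗
  11) LOAD T1:  M=6  r_T1=6
  12) CAS  T1:  M=7  r_T1=6 ✓
  13) LOAD T1:  M=7  r_T1=7
  14) CAS  T1:  M=8  r_T1=7 ✓
Flip is step 4.

step = 4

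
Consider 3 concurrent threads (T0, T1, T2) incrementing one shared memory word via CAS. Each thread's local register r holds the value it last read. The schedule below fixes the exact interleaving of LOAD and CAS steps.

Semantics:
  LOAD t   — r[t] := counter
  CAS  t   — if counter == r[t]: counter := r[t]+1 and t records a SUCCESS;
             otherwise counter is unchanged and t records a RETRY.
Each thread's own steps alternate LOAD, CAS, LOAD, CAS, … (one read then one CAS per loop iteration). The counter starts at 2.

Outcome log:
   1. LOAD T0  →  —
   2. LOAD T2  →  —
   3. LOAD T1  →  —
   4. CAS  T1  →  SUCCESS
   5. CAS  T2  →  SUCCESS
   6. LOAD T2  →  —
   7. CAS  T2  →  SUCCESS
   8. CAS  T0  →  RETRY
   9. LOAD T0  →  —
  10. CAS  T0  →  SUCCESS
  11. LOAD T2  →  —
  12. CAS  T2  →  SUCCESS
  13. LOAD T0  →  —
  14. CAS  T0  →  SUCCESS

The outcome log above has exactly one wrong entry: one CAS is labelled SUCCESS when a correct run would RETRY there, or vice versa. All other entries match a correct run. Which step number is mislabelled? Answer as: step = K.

Reference trace:
1. LOAD T0 → mem=2 r[T0]=2 [LOAD]
2. LOAD T2 → mem=2 r[T2]=2 [LOAD]
3. LOAD T1 → mem=2 r[T1]=2 [LOAD]
4. CAS T1 → mem=3 r[T1]=2 [OK]
5. CAS T2 → mem=3 r[T2]=2 [RETRY]
6. LOAD T2 → mem=3 r[T2]=3 [LOAD]
7. CAS T2 → mem=4 r[T2]=3 [OK]
8. CAS T0 → mem=4 r[T0]=2 [RETRY]
9. LOAD T0 → mem=4 r[T0]=4 [LOAD]
10. CAS T0 → mem=5 r[T0]=4 [OK]
11. LOAD T2 → mem=5 r[T2]=5 [LOAD]
12. CAS T2 → mem=6 r[T2]=5 [OK]
13. LOAD T0 → mem=6 r[T0]=6 [LOAD]
14. CAS T0 → mem=7 r[T0]=6 [OK]
Flip is step 5.

step = 5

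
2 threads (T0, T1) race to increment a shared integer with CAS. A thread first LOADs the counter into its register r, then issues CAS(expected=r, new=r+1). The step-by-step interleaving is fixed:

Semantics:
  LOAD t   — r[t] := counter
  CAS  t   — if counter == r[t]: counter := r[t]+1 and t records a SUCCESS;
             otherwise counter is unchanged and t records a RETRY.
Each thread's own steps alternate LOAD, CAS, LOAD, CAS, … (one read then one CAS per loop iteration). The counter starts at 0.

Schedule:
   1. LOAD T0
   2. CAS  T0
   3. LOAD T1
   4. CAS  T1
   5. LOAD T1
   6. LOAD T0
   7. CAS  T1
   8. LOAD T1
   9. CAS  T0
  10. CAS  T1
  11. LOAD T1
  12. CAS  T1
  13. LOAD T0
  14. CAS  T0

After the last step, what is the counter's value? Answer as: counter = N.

1. LOAD T0 → mem=0 r[T0]=0 [LOAD]
2. CAS T0 → mem=1 r[T0]=0 [OK]
3. LOAD T1 → mem=1 r[T1]=1 [LOAD]
4. CAS T1 → mem=2 r[T1]=1 [OK]
5. LOAD T1 → mem=2 r[T1]=2 [LOAD]
6. LOAD T0 → mem=2 r[T0]=2 [LOAD]
7. CAS T1 → mem=3 r[T1]=2 [OK]
8. LOAD T1 → mem=3 r[T1]=3 [LOAD]
9. CAS T0 → mem=3 r[T0]=2 [RETRY]
10. CAS T1 → mem=4 r[T1]=3 [OK]
11. LOAD T1 → mem=4 r[T1]=4 [LOAD]
12. CAS T1 → mem=5 r[T1]=4 [OK]
13. LOAD T0 → mem=5 r[T0]=5 [LOAD]
14. CAS T0 → mem=6 r[T0]=5 [OK]

counter = 6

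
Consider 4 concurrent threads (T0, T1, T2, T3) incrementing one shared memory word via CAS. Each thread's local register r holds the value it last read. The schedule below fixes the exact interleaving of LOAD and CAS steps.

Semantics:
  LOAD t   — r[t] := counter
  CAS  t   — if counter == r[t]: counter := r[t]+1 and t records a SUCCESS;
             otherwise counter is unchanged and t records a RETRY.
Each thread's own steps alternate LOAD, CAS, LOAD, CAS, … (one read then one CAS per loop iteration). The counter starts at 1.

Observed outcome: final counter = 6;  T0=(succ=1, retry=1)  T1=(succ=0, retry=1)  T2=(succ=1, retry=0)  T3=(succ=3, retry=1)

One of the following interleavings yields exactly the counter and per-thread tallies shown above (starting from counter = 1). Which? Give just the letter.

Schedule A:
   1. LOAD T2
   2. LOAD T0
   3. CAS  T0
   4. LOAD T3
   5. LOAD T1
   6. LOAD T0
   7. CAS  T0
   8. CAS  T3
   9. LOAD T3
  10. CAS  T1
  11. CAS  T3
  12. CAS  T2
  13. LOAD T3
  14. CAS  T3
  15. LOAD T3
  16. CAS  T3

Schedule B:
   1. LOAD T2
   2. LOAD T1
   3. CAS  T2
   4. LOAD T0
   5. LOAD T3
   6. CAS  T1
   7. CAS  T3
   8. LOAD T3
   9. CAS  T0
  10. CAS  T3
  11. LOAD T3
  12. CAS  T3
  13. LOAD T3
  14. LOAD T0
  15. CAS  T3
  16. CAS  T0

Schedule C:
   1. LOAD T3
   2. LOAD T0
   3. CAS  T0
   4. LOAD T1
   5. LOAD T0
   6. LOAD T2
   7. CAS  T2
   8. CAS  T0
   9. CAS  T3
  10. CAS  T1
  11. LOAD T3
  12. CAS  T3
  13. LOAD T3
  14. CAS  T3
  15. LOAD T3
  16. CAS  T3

C

Run C:
#1 T3 reads 1
#2 T0 reads 1
#3 T0 CAS(1→2) writes; counter now 2
#4 T1 reads 2
#5 T0 reads 2
#6 T2 reads 2
#7 T2 CAS(2→3) writes; counter now 3
#8 T0 CAS(2→3) fails; counter now 3
#9 T3 CAS(1→2) fails; counter now 3
#10 T1 CAS(2→3) fails; counter now 3
#11 T3 reads 3
#12 T3 CAS(3→4) writes; counter now 4
#13 T3 reads 4
#14 T3 CAS(4→5) writes; counter now 5
#15 T3 reads 5
#16 T3 CAS(5→6) writes; counter now 6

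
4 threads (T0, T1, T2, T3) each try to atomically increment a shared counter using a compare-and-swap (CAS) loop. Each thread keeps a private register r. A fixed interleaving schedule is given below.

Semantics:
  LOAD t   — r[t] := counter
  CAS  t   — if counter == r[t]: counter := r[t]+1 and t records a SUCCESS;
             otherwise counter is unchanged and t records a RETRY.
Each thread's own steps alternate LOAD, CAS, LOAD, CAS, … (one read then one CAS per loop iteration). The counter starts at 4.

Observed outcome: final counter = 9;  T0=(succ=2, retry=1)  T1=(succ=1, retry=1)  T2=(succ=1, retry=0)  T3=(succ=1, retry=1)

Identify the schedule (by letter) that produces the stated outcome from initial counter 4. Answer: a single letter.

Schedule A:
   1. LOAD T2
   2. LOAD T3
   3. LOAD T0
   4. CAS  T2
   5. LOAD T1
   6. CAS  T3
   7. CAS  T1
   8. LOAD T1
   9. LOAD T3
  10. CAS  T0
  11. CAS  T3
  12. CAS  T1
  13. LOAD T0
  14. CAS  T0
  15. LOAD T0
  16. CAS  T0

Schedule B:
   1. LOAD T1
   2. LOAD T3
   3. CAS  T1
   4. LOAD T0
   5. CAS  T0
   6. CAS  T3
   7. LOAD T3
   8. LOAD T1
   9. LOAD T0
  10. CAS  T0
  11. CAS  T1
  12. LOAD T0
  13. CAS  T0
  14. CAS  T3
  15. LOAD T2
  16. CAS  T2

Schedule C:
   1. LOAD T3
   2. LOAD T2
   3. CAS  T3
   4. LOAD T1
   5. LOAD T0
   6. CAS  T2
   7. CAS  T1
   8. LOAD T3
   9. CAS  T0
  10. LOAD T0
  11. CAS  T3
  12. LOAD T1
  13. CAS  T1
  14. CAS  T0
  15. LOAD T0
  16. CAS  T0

Tracing schedule A:
   1) LOAD T2:  M=4  r_T2=4
   2) LOAD T3:  M=4  r_T3=4
   3) LOAD T0:  M=4  r_T0=4
   4) CAS  T2:  M=5  r_T2=4 ✓
   5) LOAD T1:  M=5  r_T1=5
   6) CAS  T3:  M=5  r_T3=4 ✗
   7) CAS  T1:  M=6  r_T1=5 ✓
   8) LOAD T1:  M=6  r_T1=6
   9) LOAD T3:  M=6  r_T3=6
  10) CAS  T0:  M=6  r_T0=4 ✗
  11) CAS  T3:  M=7  r_T3=6 ✓
  12) CAS  T1:  M=7  r_T1=6 ✗
  13) LOAD T0:  M=7  r_T0=7
  14) CAS  T0:  M=8  r_T0=7 ✓
  15) LOAD T0:  M=8  r_T0=8
  16) CAS  T0:  M=9  r_T0=8 ✓

A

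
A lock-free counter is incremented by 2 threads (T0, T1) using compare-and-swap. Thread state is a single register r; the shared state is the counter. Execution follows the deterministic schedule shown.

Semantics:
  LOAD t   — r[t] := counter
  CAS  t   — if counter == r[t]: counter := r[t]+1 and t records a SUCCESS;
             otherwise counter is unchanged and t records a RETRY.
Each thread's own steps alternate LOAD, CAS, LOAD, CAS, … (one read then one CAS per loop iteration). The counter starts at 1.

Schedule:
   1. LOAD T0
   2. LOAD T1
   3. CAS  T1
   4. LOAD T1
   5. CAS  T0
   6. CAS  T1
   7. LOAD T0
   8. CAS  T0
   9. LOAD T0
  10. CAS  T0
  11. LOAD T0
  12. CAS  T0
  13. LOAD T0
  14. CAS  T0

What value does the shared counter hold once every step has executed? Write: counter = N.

#1 T0 reads 1
#2 T1 reads 1
#3 T1 CAS(1→2) writes; counter now 2
#4 T1 reads 2
#5 T0 CAS(1→2) fails; counter now 2
#6 T1 CAS(2→3) writes; counter now 3
#7 T0 reads 3
#8 T0 CAS(3→4) writes; counter now 4
#9 T0 reads 4
#10 T0 CAS(4→5) writes; counter now 5
#11 T0 reads 5
#12 T0 CAS(5→6) writes; counter now 6
#13 T0 reads 6
#14 T0 CAS(6→7) writes; counter now 7

counter = 7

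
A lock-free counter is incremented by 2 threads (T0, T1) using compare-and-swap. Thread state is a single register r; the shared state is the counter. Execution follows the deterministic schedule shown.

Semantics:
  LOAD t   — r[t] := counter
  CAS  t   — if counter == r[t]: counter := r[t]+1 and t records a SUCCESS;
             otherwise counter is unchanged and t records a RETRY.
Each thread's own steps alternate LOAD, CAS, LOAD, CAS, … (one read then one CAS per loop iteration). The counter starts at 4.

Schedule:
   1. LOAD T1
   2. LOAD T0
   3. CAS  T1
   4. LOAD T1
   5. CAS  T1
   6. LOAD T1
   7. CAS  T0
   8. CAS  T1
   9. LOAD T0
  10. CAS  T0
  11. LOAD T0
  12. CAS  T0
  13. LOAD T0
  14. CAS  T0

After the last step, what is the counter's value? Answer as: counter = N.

#1 T1 reads 4
#2 T0 reads 4
#3 T1 CAS(4→5) writes; counter now 5
#4 T1 reads 5
#5 T1 CAS(5→6) writes; counter now 6
#6 T1 reads 6
#7 T0 CAS(4→5) fails; counter now 6
#8 T1 CAS(6→7) writes; counter now 7
#9 T0 reads 7
#10 T0 CAS(7→8) writes; counter now 8
#11 T0 reads 8
#12 T0 CAS(8→9) writes; counter now 9
#13 T0 reads 9
#14 T0 CAS(9→10) writes; counter now 10

counter = 10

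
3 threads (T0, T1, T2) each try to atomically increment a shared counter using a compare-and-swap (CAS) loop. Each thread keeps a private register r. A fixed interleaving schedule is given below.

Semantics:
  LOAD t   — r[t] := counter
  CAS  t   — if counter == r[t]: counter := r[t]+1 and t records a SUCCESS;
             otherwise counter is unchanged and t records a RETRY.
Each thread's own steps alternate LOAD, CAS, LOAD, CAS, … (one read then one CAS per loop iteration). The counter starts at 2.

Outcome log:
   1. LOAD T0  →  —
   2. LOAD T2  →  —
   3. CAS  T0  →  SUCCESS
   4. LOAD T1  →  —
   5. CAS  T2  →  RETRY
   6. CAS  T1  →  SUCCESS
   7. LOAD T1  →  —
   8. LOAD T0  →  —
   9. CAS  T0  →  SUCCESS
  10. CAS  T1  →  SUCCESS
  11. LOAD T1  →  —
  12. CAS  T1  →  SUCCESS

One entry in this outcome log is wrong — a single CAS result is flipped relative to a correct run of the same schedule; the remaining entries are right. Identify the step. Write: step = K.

step = 10

Re-executing:
step 1: T0 LOAD ⇒ load; ctr=2 reg=2
step 2: T2 LOAD ⇒ load; ctr=2 reg=2
step 3: T0 CAS ⇒ ok; ctr=3 reg=2
step 4: T1 LOAD ⇒ load; ctr=3 reg=3
step 5: T2 CAS ⇒ retry; ctr=3 reg=2
step 6: T1 CAS ⇒ ok; ctr=4 reg=3
step 7: T1 LOAD ⇒ load; ctr=4 reg=4
step 8: T0 LOAD ⇒ load; ctr=4 reg=4
step 9: T0 CAS ⇒ ok; ctr=5 reg=4
step 10: T1 CAS ⇒ retry; ctr=5 reg=4
step 11: T1 LOAD ⇒ load; ctr=5 reg=5
step 12: T1 CAS ⇒ ok; ctr=6 reg=5
Flip is step 10.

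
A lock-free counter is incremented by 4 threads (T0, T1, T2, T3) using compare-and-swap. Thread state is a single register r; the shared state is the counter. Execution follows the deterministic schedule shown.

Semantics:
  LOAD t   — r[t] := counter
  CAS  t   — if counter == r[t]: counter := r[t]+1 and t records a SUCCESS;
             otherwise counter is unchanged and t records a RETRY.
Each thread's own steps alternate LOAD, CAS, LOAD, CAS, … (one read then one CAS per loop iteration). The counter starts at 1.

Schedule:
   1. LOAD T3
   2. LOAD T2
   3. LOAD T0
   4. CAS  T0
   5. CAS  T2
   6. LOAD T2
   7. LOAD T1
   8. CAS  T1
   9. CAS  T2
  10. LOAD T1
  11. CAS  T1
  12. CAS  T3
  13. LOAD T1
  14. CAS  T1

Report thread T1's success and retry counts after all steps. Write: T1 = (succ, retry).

T1 = (3, 0)

   1) LOAD T3:  M=1  r_T3=1
   2) LOAD T2:  M=1  r_T2=1
   3) LOAD T0:  M=1  r_T0=1
   4) CAS  T0:  M=2  r_T0=1 ✓
   5) CAS  T2:  M=2  r_T2=1 ✗
   6) LOAD T2:  M=2  r_T2=2
   7) LOAD T1:  M=2  r_T1=2
   8) CAS  T1:  M=3  r_T1=2 ✓
   9) CAS  T2:  M=3  r_T2=2 ✗
  10) LOAD T1:  M=3  r_T1=3
  11) CAS  T1:  M=4  r_T1=3 ✓
  12) CAS  T3:  M=4  r_T3=1 ✗
  13) LOAD T1:  M=4  r_T1=4
  14) CAS  T1:  M=5  r_T1=4 ✓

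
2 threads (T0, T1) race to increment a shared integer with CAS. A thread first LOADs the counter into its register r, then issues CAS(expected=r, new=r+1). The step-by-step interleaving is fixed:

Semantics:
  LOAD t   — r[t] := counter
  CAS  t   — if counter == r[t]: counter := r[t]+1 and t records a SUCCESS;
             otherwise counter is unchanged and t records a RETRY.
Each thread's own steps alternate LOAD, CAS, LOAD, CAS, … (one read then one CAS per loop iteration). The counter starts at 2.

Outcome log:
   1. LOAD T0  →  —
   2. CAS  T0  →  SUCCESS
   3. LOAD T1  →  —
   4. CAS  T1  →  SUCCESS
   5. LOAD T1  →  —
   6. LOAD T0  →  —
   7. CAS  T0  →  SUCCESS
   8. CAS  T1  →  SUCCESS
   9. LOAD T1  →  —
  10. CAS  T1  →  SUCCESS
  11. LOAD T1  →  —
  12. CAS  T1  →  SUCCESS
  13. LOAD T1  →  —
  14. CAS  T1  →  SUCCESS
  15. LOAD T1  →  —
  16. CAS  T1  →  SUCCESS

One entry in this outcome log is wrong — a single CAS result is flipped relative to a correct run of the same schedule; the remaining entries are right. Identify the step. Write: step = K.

step = 8

Reference trace:
[1] T0.load  rd  (counter 2, T0.r 2)
[2] T0.cas  hit  (counter 3, T0.r 2)
[3] T1.load  rd  (counter 3, T1.r 3)
[4] T1.cas  hit  (counter 4, T1.r 3)
[5] T1.load  rd  (counter 4, T1.r 4)
[6] T0.load  rd  (counter 4, T0.r 4)
[7] T0.cas  hit  (counter 5, T0.r 4)
[8] T1.cas  miss  (counter 5, T1.r 4)
[9] T1.load  rd  (counter 5, T1.r 5)
[10] T1.cas  hit  (counter 6, T1.r 5)
[11] T1.load  rd  (counter 6, T1.r 6)
[12] T1.cas  hit  (counter 7, T1.r 6)
[13] T1.load  rd  (counter 7, T1.r 7)
[14] T1.cas  hit  (counter 8, T1.r 7)
[15] T1.load  rd  (counter 8, T1.r 8)
[16] T1.cas  hit  (counter 9, T1.r 8)
Mismatch at 8.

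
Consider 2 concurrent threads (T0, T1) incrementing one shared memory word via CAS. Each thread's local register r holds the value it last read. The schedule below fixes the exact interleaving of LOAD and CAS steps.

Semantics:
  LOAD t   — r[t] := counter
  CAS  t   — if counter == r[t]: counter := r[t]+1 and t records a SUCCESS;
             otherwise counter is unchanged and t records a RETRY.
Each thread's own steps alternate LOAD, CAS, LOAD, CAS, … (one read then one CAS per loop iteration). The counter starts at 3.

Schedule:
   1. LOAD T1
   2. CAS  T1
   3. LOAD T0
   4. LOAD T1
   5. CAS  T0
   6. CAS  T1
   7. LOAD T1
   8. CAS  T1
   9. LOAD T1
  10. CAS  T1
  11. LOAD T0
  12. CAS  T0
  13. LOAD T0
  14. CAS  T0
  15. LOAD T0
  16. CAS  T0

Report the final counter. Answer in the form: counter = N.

counter = 10

step 1: T1 LOAD ⇒ load; ctr=3 reg=3
step 2: T1 CAS ⇒ ok; ctr=4 reg=3
step 3: T0 LOAD ⇒ load; ctr=4 reg=4
step 4: T1 LOAD ⇒ load; ctr=4 reg=4
step 5: T0 CAS ⇒ ok; ctr=5 reg=4
step 6: T1 CAS ⇒ retry; ctr=5 reg=4
step 7: T1 LOAD ⇒ load; ctr=5 reg=5
step 8: T1 CAS ⇒ ok; ctr=6 reg=5
step 9: T1 LOAD ⇒ load; ctr=6 reg=6
step 10: T1 CAS ⇒ ok; ctr=7 reg=6
step 11: T0 LOAD ⇒ load; ctr=7 reg=7
step 12: T0 CAS ⇒ ok; ctr=8 reg=7
step 13: T0 LOAD ⇒ load; ctr=8 reg=8
step 14: T0 CAS ⇒ ok; ctr=9 reg=8
step 15: T0 LOAD ⇒ load; ctr=9 reg=9
step 16: T0 CAS ⇒ ok; ctr=10 reg=9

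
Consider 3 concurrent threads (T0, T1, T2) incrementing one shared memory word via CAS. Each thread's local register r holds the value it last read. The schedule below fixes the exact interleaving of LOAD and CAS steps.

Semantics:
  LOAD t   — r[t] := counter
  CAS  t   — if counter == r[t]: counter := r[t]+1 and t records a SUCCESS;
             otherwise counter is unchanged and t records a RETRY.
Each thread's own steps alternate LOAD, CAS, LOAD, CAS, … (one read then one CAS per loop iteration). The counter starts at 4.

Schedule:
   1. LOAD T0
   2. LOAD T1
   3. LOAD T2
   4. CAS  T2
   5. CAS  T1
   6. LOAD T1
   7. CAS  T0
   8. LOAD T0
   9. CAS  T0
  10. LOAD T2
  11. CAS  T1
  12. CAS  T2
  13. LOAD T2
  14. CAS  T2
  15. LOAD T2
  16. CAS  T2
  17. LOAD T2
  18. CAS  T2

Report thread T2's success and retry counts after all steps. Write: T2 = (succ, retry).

step 1: T0 LOAD ⇒ load; ctr=4 reg=4
step 2: T1 LOAD ⇒ load; ctr=4 reg=4
step 3: T2 LOAD ⇒ load; ctr=4 reg=4
step 4: T2 CAS ⇒ ok; ctr=5 reg=4
step 5: T1 CAS ⇒ retry; ctr=5 reg=4
step 6: T1 LOAD ⇒ load; ctr=5 reg=5
step 7: T0 CAS ⇒ retry; ctr=5 reg=4
step 8: T0 LOAD ⇒ load; ctr=5 reg=5
step 9: T0 CAS ⇒ ok; ctr=6 reg=5
step 10: T2 LOAD ⇒ load; ctr=6 reg=6
step 11: T1 CAS ⇒ retry; ctr=6 reg=5
step 12: T2 CAS ⇒ ok; ctr=7 reg=6
step 13: T2 LOAD ⇒ load; ctr=7 reg=7
step 14: T2 CAS ⇒ ok; ctr=8 reg=7
step 15: T2 LOAD ⇒ load; ctr=8 reg=8
step 16: T2 CAS ⇒ ok; ctr=9 reg=8
step 17: T2 LOAD ⇒ load; ctr=9 reg=9
step 18: T2 CAS ⇒ ok; ctr=10 reg=9

T2 = (5, 0)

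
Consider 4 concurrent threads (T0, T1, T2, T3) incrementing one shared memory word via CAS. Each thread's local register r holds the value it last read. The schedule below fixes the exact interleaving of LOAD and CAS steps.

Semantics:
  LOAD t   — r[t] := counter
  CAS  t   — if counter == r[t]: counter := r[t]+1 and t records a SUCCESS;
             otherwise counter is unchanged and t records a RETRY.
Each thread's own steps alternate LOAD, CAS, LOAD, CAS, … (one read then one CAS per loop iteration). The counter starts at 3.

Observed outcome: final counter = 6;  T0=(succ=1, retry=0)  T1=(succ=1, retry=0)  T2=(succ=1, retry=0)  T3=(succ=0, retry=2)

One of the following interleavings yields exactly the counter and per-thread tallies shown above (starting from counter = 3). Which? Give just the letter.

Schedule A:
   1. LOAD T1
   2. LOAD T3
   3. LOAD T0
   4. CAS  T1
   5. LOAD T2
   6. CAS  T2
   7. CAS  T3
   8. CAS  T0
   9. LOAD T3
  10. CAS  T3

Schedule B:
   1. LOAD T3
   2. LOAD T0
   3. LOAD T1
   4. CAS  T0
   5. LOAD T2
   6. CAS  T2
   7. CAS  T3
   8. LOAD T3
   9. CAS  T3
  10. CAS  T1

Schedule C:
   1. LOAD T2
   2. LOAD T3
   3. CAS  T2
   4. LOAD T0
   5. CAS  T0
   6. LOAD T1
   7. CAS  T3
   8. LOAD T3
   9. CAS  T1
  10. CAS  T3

Tracing schedule C:
T2 LOAD — after: cnt=3, r=3 — load
T3 LOAD — after: cnt=3, r=3 — load
T2 CAS — after: cnt=4, r=3 — ok
T0 LOAD — after: cnt=4, r=4 — load
T0 CAS — after: cnt=5, r=4 — ok
T1 LOAD — after: cnt=5, r=5 — load
T3 CAS — after: cnt=5, r=3 — retry
T3 LOAD — after: cnt=5, r=5 — load
T1 CAS — after: cnt=6, r=5 — ok
T3 CAS — after: cnt=6, r=5 — retry

C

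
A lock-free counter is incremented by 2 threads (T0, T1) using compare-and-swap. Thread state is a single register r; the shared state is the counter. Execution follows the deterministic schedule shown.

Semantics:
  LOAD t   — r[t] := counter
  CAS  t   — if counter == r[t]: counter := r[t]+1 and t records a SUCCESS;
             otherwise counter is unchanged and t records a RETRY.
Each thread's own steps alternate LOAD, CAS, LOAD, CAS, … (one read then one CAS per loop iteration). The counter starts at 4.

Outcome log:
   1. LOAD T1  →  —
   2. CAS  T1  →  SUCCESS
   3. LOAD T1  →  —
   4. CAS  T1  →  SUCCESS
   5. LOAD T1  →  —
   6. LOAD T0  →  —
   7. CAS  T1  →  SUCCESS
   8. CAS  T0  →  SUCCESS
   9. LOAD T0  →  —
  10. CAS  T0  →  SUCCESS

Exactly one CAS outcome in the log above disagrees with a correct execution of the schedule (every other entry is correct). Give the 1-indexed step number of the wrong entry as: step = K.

Re-executing:
1. LOAD T1 → mem=4 r[T1]=4 [LOAD]
2. CAS T1 → mem=5 r[T1]=4 [OK]
3. LOAD T1 → mem=5 r[T1]=5 [LOAD]
4. CAS T1 → mem=6 r[T1]=5 [OK]
5. LOAD T1 → mem=6 r[T1]=6 [LOAD]
6. LOAD T0 → mem=6 r[T0]=6 [LOAD]
7. CAS T1 → mem=7 r[T1]=6 [OK]
8. CAS T0 → mem=7 r[T0]=6 [RETRY]
9. LOAD T0 → mem=7 r[T0]=7 [LOAD]
10. CAS T0 → mem=8 r[T0]=7 [OK]
Flip is step 8.

step = 8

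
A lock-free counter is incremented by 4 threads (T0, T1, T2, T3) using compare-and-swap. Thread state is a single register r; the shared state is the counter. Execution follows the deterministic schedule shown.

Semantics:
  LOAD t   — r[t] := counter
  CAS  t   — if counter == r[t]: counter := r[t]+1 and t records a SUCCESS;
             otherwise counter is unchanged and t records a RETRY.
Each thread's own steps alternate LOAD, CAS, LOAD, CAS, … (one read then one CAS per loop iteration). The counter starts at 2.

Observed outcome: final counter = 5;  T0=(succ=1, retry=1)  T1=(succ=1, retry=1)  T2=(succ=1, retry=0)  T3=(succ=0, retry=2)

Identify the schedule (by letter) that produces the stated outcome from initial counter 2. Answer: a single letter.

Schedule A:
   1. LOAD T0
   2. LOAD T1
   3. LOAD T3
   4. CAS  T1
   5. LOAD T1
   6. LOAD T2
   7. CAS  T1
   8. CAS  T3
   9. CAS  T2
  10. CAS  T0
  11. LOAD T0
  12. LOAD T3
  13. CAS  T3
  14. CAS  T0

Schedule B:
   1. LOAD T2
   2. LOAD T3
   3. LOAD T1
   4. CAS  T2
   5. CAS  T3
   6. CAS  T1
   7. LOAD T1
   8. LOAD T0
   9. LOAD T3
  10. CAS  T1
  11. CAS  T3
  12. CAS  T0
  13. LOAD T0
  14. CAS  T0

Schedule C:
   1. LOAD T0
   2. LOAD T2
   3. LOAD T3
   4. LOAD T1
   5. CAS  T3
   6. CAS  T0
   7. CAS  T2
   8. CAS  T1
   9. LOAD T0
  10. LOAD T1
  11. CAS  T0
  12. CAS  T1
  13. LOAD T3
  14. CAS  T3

B

Tracing schedule B:
T2 LOAD — after: cnt=2, r=2 — load
T3 LOAD — after: cnt=2, r=2 — load
T1 LOAD — after: cnt=2, r=2 — load
T2 CAS — after: cnt=3, r=2 — ok
T3 CAS — after: cnt=3, r=2 — retry
T1 CAS — after: cnt=3, r=2 — retry
T1 LOAD — after: cnt=3, r=3 — load
T0 LOAD — after: cnt=3, r=3 — load
T3 LOAD — after: cnt=3, r=3 — load
T1 CAS — after: cnt=4, r=3 — ok
T3 CAS — after: cnt=4, r=3 — retry
T0 CAS — after: cnt=4, r=3 — retry
T0 LOAD — after: cnt=4, r=4 — load
T0 CAS — after: cnt=5, r=4 — ok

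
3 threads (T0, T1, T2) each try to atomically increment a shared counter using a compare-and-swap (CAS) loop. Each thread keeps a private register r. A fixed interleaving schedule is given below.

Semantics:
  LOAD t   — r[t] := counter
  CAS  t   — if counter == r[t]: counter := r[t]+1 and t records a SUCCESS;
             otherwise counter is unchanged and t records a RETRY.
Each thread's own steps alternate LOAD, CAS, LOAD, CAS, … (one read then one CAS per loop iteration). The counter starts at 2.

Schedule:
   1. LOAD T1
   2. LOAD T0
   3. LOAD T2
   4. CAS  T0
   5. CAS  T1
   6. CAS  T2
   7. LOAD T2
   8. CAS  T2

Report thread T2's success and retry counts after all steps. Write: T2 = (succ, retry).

1. LOAD T1 → mem=2 r[T1]=2 [LOAD]
2. LOAD T0 → mem=2 r[T0]=2 [LOAD]
3. LOAD T2 → mem=2 r[T2]=2 [LOAD]
4. CAS T0 → mem=3 r[T0]=2 [OK]
5. CAS T1 → mem=3 r[T1]=2 [RETRY]
6. CAS T2 → mem=3 r[T2]=2 [RETRY]
7. LOAD T2 → mem=3 r[T2]=3 [LOAD]
8. CAS T2 → mem=4 r[T2]=3 [OK]

T2 = (1, 1)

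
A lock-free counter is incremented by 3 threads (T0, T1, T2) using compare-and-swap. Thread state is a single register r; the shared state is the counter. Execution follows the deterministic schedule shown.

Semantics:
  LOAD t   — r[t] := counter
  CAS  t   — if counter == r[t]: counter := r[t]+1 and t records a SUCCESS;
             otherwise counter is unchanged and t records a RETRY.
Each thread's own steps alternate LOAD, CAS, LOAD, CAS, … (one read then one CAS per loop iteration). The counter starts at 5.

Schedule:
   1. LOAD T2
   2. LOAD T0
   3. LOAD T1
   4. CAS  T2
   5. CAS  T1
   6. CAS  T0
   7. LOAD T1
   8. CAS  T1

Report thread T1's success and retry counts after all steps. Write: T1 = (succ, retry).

#1 T2 reads 5
#2 T0 reads 5
#3 T1 reads 5
#4 T2 CAS(5→6) writes; counter now 6
#5 T1 CAS(5→6) fails; counter now 6
#6 T0 CAS(5→6) fails; counter now 6
#7 T1 reads 6
#8 T1 CAS(6→7) writes; counter now 7

T1 = (1, 1)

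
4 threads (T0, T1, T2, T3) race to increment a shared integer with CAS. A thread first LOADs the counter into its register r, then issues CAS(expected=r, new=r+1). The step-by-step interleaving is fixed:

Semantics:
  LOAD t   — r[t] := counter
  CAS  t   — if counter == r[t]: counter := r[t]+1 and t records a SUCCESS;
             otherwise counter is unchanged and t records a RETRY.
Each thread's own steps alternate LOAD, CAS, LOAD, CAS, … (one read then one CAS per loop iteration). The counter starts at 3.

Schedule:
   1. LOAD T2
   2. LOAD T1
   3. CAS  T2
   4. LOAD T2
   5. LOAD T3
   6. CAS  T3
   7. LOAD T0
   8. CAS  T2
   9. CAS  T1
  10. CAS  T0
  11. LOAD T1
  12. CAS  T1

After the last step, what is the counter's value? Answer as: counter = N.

counter = 7

1. LOAD T2 → mem=3 r[T2]=3 [LOAD]
2. LOAD T1 → mem=3 r[T1]=3 [LOAD]
3. CAS T2 → mem=4 r[T2]=3 [OK]
4. LOAD T2 → mem=4 r[T2]=4 [LOAD]
5. LOAD T3 → mem=4 r[T3]=4 [LOAD]
6. CAS T3 → mem=5 r[T3]=4 [OK]
7. LOAD T0 → mem=5 r[T0]=5 [LOAD]
8. CAS T2 → mem=5 r[T2]=4 [RETRY]
9. CAS T1 → mem=5 r[T1]=3 [RETRY]
10. CAS T0 → mem=6 r[T0]=5 [OK]
11. LOAD T1 → mem=6 r[T1]=6 [LOAD]
12. CAS T1 → mem=7 r[T1]=6 [OK]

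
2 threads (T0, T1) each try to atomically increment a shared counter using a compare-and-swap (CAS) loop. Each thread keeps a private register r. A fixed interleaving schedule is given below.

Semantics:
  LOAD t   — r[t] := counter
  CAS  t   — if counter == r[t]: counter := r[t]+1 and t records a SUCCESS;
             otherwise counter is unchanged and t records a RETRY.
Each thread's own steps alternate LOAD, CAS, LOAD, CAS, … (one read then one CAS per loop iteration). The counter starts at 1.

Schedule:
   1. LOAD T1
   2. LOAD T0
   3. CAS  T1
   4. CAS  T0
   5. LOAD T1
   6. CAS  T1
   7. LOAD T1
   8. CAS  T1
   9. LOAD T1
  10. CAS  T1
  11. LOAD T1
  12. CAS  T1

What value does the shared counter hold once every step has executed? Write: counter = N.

step 1: T1 LOAD ⇒ load; ctr=1 reg=1
step 2: T0 LOAD ⇒ load; ctr=1 reg=1
step 3: T1 CAS ⇒ ok; ctr=2 reg=1
step 4: T0 CAS ⇒ retry; ctr=2 reg=1
step 5: T1 LOAD ⇒ load; ctr=2 reg=2
step 6: T1 CAS ⇒ ok; ctr=3 reg=2
step 7: T1 LOAD ⇒ load; ctr=3 reg=3
step 8: T1 CAS ⇒ ok; ctr=4 reg=3
step 9: T1 LOAD ⇒ load; ctr=4 reg=4
step 10: T1 CAS ⇒ ok; ctr=5 reg=4
step 11: T1 LOAD ⇒ load; ctr=5 reg=5
step 12: T1 CAS ⇒ ok; ctr=6 reg=5

counter = 6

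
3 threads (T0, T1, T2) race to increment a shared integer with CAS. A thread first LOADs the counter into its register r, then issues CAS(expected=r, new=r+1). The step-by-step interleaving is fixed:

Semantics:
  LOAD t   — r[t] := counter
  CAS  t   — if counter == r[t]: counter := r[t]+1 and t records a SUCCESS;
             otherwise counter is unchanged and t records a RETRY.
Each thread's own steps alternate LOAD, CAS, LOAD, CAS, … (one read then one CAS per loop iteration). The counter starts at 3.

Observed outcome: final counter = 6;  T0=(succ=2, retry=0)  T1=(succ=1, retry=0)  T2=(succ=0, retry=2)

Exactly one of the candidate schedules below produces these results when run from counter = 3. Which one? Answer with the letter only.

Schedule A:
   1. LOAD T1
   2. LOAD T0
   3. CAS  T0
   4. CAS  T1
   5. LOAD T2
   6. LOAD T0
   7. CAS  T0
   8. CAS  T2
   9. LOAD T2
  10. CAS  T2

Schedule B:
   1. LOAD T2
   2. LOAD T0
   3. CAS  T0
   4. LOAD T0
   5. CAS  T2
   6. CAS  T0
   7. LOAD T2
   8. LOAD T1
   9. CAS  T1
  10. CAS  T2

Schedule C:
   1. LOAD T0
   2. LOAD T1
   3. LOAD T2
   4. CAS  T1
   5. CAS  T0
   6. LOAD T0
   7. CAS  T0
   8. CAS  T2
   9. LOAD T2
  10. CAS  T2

Run B:
step 1: T2 LOAD ⇒ load; ctr=3 reg=3
step 2: T0 LOAD ⇒ load; ctr=3 reg=3
step 3: T0 CAS ⇒ ok; ctr=4 reg=3
step 4: T0 LOAD ⇒ load; ctr=4 reg=4
step 5: T2 CAS ⇒ retry; ctr=4 reg=3
step 6: T0 CAS ⇒ ok; ctr=5 reg=4
step 7: T2 LOAD ⇒ load; ctr=5 reg=5
step 8: T1 LOAD ⇒ load; ctr=5 reg=5
step 9: T1 CAS ⇒ ok; ctr=6 reg=5
step 10: T2 CAS ⇒ retry; ctr=6 reg=5

B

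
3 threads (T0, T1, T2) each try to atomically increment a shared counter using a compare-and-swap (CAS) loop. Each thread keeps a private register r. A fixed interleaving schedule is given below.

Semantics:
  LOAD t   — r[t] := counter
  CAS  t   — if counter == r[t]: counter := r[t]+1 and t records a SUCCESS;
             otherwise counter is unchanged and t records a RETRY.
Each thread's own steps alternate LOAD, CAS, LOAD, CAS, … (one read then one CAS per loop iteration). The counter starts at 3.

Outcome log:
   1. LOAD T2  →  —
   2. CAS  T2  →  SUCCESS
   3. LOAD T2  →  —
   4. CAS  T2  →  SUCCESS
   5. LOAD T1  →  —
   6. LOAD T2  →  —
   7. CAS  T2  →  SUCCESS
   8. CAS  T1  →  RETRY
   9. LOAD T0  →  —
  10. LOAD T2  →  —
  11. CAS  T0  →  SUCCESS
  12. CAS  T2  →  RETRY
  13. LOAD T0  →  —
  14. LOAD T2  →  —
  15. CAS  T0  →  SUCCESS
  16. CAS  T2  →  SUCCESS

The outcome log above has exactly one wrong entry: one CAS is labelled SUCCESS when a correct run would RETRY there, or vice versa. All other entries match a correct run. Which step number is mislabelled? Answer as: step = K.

Correct run:
T2 LOAD — after: cnt=3, r=3 — load
T2 CAS — after: cnt=4, r=3 — ok
T2 LOAD — after: cnt=4, r=4 — load
T2 CAS — after: cnt=5, r=4 — ok
T1 LOAD — after: cnt=5, r=5 — load
T2 LOAD — after: cnt=5, r=5 — load
T2 CAS — after: cnt=6, r=5 — ok
T1 CAS — after: cnt=6, r=5 — retry
T0 LOAD — after: cnt=6, r=6 — load
T2 LOAD — after: cnt=6, r=6 — load
T0 CAS — after: cnt=7, r=6 — ok
T2 CAS — after: cnt=7, r=6 — retry
T0 LOAD — after: cnt=7, r=7 — load
T2 LOAD — after: cnt=7, r=7 — load
T0 CAS — after: cnt=8, r=7 — ok
T2 CAS — after: cnt=8, r=7 — retry
Flip is step 16.

step = 16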